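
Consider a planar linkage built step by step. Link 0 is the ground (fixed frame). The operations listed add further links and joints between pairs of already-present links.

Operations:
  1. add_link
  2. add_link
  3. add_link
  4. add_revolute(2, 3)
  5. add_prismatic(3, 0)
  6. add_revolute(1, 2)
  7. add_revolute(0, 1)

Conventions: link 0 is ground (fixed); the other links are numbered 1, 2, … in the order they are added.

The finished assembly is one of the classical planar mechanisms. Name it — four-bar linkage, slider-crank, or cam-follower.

links: 4 (incl. ground); joints: 3 revolute, 1 prismatic, 0 higher (cam) pair, forming one closed loop
4 links, 3 revolutes + 1 prismatic in one loop → slider-crank

slider-crank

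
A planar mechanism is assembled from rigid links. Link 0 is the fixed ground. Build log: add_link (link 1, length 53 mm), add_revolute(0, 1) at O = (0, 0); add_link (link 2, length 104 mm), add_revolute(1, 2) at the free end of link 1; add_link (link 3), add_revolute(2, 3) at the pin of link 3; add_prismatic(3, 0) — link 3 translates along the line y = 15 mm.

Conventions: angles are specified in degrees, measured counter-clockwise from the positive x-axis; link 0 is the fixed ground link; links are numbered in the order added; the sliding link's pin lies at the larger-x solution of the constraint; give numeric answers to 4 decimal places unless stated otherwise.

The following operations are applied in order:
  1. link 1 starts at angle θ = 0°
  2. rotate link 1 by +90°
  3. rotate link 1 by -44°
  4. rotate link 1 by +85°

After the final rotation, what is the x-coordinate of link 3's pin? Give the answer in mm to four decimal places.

geometry: r = 53 mm, L = 104 mm, e = 15 mm; θ starts at 0°
rotate link 1 by +90°: θ ← 0° +90° = 90°
rotate link 1 by -44°: θ ← 90° -44° = 46°
rotate link 1 by +85°: θ ← 46° +85° = 131°
crank pin P = (r cos θ, r sin θ) = (-34.771129, 39.999608)
h = r sin θ − e = 39.999608 − 15 = 24.999608
x = r cos θ + √(L² − h²) = -34.771129 + 100.950580 = 66.179452

66.1795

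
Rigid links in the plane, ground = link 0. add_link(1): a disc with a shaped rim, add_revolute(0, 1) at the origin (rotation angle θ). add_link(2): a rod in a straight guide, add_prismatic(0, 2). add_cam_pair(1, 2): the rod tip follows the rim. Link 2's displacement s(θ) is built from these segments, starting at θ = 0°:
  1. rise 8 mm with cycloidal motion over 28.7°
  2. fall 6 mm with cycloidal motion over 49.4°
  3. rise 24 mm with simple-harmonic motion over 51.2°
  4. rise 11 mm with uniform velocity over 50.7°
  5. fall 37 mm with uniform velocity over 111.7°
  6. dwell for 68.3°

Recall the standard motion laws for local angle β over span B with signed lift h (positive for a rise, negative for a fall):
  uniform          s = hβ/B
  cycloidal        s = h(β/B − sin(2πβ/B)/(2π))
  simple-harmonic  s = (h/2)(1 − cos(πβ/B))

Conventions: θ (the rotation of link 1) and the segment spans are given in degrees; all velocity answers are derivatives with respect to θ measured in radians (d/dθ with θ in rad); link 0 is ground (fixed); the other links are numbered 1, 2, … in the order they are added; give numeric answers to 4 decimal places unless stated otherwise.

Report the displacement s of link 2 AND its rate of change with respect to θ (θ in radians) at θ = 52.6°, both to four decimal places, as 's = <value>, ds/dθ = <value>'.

segment 1 (0° to 28.7°, cycloidal, h = 8) is passed completely: s = 0.0000 + (8) = 8.0000
θ = 52.6° falls in segment 2 (28.7° to 78.1°, cycloidal, h = -6): β = 52.6 − 28.7 = 23.9°, B = 49.4°; Δs = -6·(0.4838 − sin(2π·0.4838)/(2π)) = -2.8058; s = 8.0000 − 2.8058 = 5.1942
velocity in seg [28.7°–78.1°] (cycloidal), θ in radians: β = 23.9° = 0.4171 rad, B = 49.4° = 0.8622 rad; ds/dθ = (h/B)(1 − cos(2πβ/B)) = ((-6)/0.8622)(1 − cos(2π·0.4838)) = -13.882009 mm/rad

s = 5.1942, ds/dθ = -13.8820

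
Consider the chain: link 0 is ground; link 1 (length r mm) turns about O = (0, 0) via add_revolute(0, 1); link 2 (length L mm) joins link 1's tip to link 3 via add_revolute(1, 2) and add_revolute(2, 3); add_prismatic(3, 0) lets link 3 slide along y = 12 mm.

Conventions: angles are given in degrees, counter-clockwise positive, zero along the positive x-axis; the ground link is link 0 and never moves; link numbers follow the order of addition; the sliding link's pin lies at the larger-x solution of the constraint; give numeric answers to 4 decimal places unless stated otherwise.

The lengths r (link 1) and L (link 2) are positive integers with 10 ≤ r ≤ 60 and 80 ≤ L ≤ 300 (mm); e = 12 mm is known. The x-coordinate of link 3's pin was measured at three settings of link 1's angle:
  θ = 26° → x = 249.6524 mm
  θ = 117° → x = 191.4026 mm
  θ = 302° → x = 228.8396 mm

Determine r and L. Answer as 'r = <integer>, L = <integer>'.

constraint per measurement: (x − r cos θ)² + (r sin θ − e)² = L²
subtracting the θ₁ and θ₂ equations cancels the r² and L² terms:
r = (x₁² − x₂²) / (2[(x₁cos θ₁ + e sin θ₁) − (x₂cos θ₂ + e sin θ₂)]) = 42.0000 → r = 42
L² = (x₁ − r cos θ₁)² + (r sin θ₁ − e)² = 44944.0111 → L = 212.0000 → L = 212
check at θ₃=302°: x = 228.8396 (printed 228.8396) ✓

r = 42, L = 212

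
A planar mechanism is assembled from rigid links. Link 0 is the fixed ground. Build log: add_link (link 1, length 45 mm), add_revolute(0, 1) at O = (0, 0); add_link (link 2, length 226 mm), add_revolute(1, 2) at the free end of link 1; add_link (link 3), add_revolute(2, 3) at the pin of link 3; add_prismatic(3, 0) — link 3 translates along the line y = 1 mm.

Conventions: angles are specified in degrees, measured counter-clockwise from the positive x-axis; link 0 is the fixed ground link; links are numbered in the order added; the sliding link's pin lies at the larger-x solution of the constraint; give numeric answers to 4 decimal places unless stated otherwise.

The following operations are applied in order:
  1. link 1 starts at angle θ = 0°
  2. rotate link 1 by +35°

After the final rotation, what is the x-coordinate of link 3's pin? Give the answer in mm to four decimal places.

geometry: r = 45 mm, L = 226 mm, e = 1 mm; θ starts at 0°
rotate link 1 by +35°: θ ← 0° +35° = 35°
crank pin P = (r cos θ, r sin θ) = (36.861842, 25.810940)
h = r sin θ − e = 25.810940 − 1 = 24.810940
x = r cos θ + √(L² − h²) = 36.861842 + 224.633963 = 261.495805

261.4958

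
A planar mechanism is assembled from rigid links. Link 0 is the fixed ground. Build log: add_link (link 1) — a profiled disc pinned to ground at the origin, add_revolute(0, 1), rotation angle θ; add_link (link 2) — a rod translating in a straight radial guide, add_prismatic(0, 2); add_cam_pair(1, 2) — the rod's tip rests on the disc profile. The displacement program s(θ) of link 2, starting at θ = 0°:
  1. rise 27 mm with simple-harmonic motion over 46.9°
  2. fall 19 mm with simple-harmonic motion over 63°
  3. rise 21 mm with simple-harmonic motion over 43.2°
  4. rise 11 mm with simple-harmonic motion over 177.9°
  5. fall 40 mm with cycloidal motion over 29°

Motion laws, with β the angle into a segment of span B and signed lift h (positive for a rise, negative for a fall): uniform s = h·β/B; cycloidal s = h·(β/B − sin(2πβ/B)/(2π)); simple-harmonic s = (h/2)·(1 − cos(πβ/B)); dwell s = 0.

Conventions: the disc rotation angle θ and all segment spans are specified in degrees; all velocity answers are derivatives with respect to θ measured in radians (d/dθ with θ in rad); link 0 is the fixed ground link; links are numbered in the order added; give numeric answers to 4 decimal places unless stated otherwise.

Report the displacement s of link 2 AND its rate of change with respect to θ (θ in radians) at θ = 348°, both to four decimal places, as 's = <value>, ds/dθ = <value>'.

seg 1 [0°–46.9°] simple-harmonic, h=27: full span → s += 27 → s = 27.0000
seg 2 [46.9°–109.9°] simple-harmonic, h=-19: full span → s += -19 → s = 8.0000
seg 3 [109.9°–153.1°] simple-harmonic, h=21: full span → s += 21 → s = 29.0000
seg 4 [153.1°–331°] simple-harmonic, h=11: full span → s += 11 → s = 40.0000
seg 5 [331°–360°] cycloidal, h=-40: θ=348° here. β=17, B=29. -40·(0.5862 − sin(2π·0.5862)/(2π)) = -26.7304 → s = 13.2696
velocity in seg [331°–360°] (cycloidal), θ in radians: β = 17° = 0.2967 rad, B = 29° = 0.5061 rad; ds/dθ = (h/B)(1 − cos(2πβ/B)) = ((-40)/0.5061)(1 − cos(2π·0.5862)) = -146.744937 mm/rad

s = 13.2696, ds/dθ = -146.7449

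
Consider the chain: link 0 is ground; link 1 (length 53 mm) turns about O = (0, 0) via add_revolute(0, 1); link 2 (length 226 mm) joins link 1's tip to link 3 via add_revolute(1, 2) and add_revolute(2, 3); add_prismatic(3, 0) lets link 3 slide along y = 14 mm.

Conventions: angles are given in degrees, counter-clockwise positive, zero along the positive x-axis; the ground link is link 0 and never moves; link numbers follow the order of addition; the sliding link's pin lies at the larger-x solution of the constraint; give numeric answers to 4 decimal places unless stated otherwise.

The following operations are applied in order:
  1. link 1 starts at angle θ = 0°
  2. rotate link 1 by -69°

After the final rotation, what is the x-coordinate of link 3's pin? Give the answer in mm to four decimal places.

geometry: r = 53 mm, L = 226 mm, e = 14 mm; θ starts at 0°
rotate link 1 by -69°: θ ← 0° -69° = -69°
crank pin P = (r cos θ, r sin θ) = (18.993501, -49.479763)
h = r sin θ − e = -49.479763 − 14 = -63.479763
x = r cos θ + √(L² − h²) = 18.993501 + 216.901636 = 235.895137

235.8951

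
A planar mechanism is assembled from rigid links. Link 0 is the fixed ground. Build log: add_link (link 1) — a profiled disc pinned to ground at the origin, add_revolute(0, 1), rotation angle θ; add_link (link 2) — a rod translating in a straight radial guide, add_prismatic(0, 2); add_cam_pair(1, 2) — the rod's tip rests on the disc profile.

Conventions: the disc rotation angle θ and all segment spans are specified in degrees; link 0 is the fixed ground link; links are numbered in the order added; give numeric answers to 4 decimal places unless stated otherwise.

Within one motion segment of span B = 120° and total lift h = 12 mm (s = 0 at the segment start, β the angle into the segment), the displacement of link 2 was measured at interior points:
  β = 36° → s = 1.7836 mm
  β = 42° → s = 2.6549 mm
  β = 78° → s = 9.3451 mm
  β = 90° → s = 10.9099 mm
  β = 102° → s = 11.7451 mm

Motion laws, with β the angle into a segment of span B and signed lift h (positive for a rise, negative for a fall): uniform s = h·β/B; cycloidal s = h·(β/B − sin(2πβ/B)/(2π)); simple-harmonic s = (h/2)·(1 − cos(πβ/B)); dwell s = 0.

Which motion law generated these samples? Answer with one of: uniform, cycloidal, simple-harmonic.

candidates at β/B = r: uniform s = h·r (linear in β); cycloidal s = h·(r − sin(2πr)/(2π)); simple-harmonic s = (h/2)(1 − cos(πr))
β=36°: printed 1.7836 | uniform 3.6000, cycloidal 1.7836, simple-harmonic 2.4733
β=42°: printed 2.6549 | uniform 4.2000, cycloidal 2.6549, simple-harmonic 3.2761
β=78°: printed 9.3451 | uniform 7.8000, cycloidal 9.3451, simple-harmonic 8.7239
β=90°: printed 10.9099 | uniform 9.0000, cycloidal 10.9099, simple-harmonic 10.2426
β=102°: printed 11.7451 | uniform 10.2000, cycloidal 11.7451, simple-harmonic 11.3460
only one law matches every sample → cycloidal

cycloidal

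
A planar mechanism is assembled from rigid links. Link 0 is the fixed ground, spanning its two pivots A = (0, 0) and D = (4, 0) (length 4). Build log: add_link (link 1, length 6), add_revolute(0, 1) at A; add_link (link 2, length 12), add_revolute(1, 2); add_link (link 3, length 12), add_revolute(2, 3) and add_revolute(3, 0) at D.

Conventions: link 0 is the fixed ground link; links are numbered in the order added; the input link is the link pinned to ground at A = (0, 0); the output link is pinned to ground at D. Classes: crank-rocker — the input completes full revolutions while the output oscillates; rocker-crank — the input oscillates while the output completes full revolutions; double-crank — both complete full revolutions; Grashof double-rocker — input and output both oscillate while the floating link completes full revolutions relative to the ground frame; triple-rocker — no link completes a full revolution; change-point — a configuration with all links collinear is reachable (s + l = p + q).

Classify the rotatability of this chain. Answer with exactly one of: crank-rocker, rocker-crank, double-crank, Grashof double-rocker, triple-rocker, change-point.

lengths: ground=4, input=6, coupler=12, output=12
sorted: s=4 (shortest), l=12 (longest), p+q=18
s + l = 16 vs p + q = 18
s + l < p + q (Grashof) with shortest = ground link → double-crank

double-crank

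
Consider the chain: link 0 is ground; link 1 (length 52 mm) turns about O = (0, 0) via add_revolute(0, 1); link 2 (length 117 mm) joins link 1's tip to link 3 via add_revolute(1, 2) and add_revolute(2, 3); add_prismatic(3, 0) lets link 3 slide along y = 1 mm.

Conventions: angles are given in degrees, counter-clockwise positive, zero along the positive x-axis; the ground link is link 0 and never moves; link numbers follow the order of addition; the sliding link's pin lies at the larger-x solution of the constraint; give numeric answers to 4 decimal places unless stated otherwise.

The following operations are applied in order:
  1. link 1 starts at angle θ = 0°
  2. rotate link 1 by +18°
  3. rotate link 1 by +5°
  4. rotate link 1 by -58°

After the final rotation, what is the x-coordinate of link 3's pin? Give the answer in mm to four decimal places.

geometry: r = 52 mm, L = 117 mm, e = 1 mm; θ starts at 0°
rotate link 1 by +18°: θ ← 0° +18° = 18°
rotate link 1 by +5°: θ ← 18° +5° = 23°
rotate link 1 by -58°: θ ← 23° -58° = -35°
crank pin P = (r cos θ, r sin θ) = (42.595906, -29.825975)
h = r sin θ − e = -29.825975 − 1 = -30.825975
x = r cos θ + √(L² − h²) = 42.595906 + 112.866112 = 155.462019

155.4620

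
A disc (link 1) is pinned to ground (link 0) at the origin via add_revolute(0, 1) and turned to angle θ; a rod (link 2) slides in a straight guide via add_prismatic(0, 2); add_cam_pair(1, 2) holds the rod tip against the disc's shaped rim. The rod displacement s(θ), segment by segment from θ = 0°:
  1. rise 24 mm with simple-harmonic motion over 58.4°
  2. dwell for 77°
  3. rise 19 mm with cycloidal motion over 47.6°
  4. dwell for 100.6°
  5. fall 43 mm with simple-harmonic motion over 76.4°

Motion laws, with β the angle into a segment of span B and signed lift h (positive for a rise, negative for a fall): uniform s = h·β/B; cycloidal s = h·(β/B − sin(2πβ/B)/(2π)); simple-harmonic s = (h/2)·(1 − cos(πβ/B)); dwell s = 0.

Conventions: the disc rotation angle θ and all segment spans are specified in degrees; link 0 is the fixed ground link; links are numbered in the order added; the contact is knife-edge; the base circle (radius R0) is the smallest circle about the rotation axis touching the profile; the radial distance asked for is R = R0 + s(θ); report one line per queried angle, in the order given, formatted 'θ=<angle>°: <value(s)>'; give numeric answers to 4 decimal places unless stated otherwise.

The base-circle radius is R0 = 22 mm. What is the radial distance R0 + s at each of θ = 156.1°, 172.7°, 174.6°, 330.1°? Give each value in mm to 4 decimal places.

segment 1 (0° to 58.4°, simple-harmonic, h = 24) is passed completely: s = 0.0000 + (24) = 24.0000
segment 2 (58.4° to 135.4°, dwell): s unchanged at 24.0000
θ = 156.1° falls in segment 3 (135.4° to 183°, cycloidal, h = 19): β = 156.1 − 135.4 = 20.7°, B = 47.6°; Δs = 19·(0.4349 − sin(2π·0.4349)/(2π)) = 7.0595; s = 24.0000 + 7.0595 = 31.0595
θ = 172.7° falls in segment 3 (135.4° to 183°, cycloidal, h = 19): β = 172.7 − 135.4 = 37.3°, B = 47.6°; Δs = 19·(0.7836 − sin(2π·0.7836)/(2π)) = 17.8454; s = 24.0000 + 17.8454 = 41.8454
θ = 174.6° falls in segment 3 (135.4° to 183°, cycloidal, h = 19): β = 174.6 − 135.4 = 39.2°, B = 47.6°; Δs = 19·(0.8235 − sin(2π·0.8235)/(2π)) = 18.3540; s = 24.0000 + 18.3540 = 42.3540
segment 3 (135.4° to 183°, cycloidal, h = 19) is passed completely: s = 24.0000 + (19) = 43.0000
segment 4 (183° to 283.6°, dwell): s unchanged at 43.0000
θ = 330.1° falls in segment 5 (283.6° to 360°, simple-harmonic, h = -43): β = 330.1 − 283.6 = 46.5°, B = 76.4°; Δs = -43/2·(1 − cos(π·0.6086)) = -28.6963; s = 43.0000 − 28.6963 = 14.3037
θ=156.1°: R = R0 + s = 22 + 31.0595 = 53.0595
θ=172.7°: R = R0 + s = 22 + 41.8454 = 63.8454
θ=174.6°: R = R0 + s = 22 + 42.3540 = 64.3540
θ=330.1°: R = R0 + s = 22 + 14.3037 = 36.3037

θ=156.1°: 53.0595
θ=172.7°: 63.8454
θ=174.6°: 64.3540
θ=330.1°: 36.3037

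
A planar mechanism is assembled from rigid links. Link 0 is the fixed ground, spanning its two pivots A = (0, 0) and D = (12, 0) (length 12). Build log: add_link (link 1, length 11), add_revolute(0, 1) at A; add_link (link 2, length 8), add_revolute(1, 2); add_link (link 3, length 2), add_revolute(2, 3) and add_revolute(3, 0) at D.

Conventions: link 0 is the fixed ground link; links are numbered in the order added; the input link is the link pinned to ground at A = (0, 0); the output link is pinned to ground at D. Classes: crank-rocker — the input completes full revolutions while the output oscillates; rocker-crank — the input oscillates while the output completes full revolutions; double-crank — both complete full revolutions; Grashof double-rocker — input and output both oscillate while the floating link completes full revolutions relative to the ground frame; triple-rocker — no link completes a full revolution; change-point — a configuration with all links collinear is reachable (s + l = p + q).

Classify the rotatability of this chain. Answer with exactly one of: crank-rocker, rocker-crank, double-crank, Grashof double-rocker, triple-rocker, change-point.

lengths: ground=12, input=11, coupler=8, output=2
sorted: s=2 (shortest), l=12 (longest), p+q=19
s + l = 14 vs p + q = 19
s + l < p + q (Grashof) with shortest = output link → rocker-crank

rocker-crank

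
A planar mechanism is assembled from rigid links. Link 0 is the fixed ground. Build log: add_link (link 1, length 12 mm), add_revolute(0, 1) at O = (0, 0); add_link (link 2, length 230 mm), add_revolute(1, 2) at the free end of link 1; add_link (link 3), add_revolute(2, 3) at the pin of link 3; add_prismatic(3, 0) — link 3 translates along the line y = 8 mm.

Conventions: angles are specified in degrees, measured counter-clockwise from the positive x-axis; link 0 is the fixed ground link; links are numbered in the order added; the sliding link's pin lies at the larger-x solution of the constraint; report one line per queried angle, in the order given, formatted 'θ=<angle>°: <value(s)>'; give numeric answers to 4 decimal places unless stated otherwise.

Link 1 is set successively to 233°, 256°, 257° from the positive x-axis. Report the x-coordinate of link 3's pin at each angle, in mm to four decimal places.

geometry: r = 12 mm, L = 230 mm, e = 8 mm
θ=233°: crank pin P = (r cos θ, r sin θ) = (-7.221780, -9.583626)
θ=233°: h = r sin θ − e = -9.583626 − 8 = -17.583626
θ=233°: x = r cos θ + √(L² − h²) = -7.221780 + 229.326876 = 222.105096
θ=256°: crank pin P = (r cos θ, r sin θ) = (-2.903063, -11.643549)
θ=256°: h = r sin θ − e = -11.643549 − 8 = -19.643549
θ=256°: x = r cos θ + √(L² − h²) = -2.903063 + 229.159619 = 226.256556
θ=257°: crank pin P = (r cos θ, r sin θ) = (-2.699413, -11.692441)
θ=257°: h = r sin θ − e = -11.692441 − 8 = -19.692441
θ=257°: x = r cos θ + √(L² − h²) = -2.699413 + 229.155423 = 226.456010

θ=233°: 222.1051
θ=256°: 226.2566
θ=257°: 226.4560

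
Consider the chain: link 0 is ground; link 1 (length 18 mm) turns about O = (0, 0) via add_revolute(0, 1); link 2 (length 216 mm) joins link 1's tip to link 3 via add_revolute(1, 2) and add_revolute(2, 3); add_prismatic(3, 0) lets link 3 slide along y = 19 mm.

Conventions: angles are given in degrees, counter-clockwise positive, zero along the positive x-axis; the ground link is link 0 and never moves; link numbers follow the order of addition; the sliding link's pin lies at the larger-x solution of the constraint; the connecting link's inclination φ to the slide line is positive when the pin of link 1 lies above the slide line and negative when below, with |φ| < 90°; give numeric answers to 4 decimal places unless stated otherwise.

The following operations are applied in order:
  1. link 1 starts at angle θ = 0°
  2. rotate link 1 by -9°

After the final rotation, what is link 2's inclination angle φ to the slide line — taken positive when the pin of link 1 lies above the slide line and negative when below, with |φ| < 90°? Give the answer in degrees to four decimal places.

geometry: r = 18 mm, L = 216 mm, e = 19 mm; θ starts at 0°
rotate link 1 by -9°: θ ← 0° -9° = -9°
h = r sin θ − e = -2.815820 − 19 = -21.815820
sin φ = h / L = -21.815820 / 216 = -0.10099917
φ = arcsin(-0.10099917) = -5.796710°

-5.7967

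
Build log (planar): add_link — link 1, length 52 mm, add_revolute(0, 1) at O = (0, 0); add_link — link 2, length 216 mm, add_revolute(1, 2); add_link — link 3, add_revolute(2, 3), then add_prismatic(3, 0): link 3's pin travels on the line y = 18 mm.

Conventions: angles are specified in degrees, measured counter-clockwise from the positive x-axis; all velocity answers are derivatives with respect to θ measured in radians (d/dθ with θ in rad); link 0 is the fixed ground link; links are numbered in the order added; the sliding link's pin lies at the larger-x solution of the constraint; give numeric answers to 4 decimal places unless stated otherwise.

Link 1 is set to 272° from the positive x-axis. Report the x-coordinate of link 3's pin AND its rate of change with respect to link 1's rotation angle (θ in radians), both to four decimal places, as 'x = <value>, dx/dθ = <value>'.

geometry: r = 52 mm, L = 216 mm, e = 18 mm
crank pin P = (r cos θ, r sin θ) = (1.814774, -51.968323)
h = r sin θ − e = -51.968323 − 18 = -69.968323
x = r cos θ + √(L² − h²) = 1.814774 + 204.353698 = 206.168472
dx/dθ = −r sin θ − h·r cos θ/√(L² − h²) (θ in radians; h = -69.968323) = 52.589680

x = 206.1685, dx/dθ = 52.5897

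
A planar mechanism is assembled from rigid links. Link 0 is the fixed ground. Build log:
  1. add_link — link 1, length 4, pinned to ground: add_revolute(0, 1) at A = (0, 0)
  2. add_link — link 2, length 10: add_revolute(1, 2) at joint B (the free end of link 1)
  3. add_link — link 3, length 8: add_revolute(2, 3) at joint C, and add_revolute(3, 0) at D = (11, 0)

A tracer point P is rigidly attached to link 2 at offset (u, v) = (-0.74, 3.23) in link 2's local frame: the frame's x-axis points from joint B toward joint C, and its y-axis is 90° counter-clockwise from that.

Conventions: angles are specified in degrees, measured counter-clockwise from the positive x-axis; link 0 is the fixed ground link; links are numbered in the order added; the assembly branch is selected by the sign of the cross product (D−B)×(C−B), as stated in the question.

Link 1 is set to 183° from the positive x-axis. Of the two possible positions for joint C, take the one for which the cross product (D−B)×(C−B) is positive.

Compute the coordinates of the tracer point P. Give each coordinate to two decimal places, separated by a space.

A=(0,0), D=(11.00,0)
B = A + 4.00·(cos183°, sin183°) = (-3.9945, -0.2093)
|BD| = 14.9960
circle(B,10.00) ∩ circle(D,8.00): a=8.6983, h=4.9335
  candidates: C₊=(4.6341,4.8451) cross=73.983; C₋=(4.7718,-5.0209) cross=-73.983
  branch + wants cross > 0 → take C=(4.6341,4.8451) (cross=73.983)
ex = (C−B)/|BC| = (0.8629,0.5054); ey = (-0.5054,0.8629)
P = B + -0.74·ex + 3.23·ey = (-6.2656,2.2037)

-6.27 2.20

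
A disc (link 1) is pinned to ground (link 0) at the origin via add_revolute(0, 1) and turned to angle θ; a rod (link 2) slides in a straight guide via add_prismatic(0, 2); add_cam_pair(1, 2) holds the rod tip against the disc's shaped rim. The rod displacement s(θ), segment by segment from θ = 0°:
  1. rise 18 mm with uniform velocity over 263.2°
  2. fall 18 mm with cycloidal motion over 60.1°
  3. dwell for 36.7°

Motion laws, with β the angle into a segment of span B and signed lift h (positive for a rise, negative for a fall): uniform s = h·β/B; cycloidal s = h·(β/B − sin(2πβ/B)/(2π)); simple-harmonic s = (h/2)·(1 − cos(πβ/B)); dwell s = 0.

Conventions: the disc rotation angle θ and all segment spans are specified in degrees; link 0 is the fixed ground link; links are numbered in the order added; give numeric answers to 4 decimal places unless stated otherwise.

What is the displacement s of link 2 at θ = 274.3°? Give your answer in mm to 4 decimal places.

segment 1 (0° to 263.2°, uniform, h = 18) is passed completely: s = 0.0000 + (18) = 18.0000
θ = 274.3° falls in segment 2 (263.2° to 323.3°, cycloidal, h = -18): β = 274.3 − 263.2 = 11.1°, B = 60.1°; Δs = -18·(0.1847 − sin(2π·0.1847)/(2π)) = -0.6975; s = 18.0000 − 0.6975 = 17.3025

17.3025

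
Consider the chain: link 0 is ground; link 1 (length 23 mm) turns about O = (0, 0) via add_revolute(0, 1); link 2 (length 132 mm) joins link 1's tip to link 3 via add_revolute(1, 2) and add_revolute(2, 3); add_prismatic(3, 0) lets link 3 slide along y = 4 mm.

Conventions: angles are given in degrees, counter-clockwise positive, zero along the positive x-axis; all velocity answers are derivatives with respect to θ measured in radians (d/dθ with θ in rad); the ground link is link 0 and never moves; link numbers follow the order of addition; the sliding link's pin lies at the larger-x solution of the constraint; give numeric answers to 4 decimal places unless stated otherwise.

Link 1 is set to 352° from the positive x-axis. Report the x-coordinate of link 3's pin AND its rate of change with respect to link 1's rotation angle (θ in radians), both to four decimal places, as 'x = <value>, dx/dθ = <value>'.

geometry: r = 23 mm, L = 132 mm, e = 4 mm
crank pin P = (r cos θ, r sin θ) = (22.776166, -3.200981)
h = r sin θ − e = -3.200981 − 4 = -7.200981
x = r cos θ + √(L² − h²) = 22.776166 + 131.803436 = 154.579602
dx/dθ = −r sin θ − h·r cos θ/√(L² − h²) (θ in radians; h = -7.200981) = 4.445340

x = 154.5796, dx/dθ = 4.4453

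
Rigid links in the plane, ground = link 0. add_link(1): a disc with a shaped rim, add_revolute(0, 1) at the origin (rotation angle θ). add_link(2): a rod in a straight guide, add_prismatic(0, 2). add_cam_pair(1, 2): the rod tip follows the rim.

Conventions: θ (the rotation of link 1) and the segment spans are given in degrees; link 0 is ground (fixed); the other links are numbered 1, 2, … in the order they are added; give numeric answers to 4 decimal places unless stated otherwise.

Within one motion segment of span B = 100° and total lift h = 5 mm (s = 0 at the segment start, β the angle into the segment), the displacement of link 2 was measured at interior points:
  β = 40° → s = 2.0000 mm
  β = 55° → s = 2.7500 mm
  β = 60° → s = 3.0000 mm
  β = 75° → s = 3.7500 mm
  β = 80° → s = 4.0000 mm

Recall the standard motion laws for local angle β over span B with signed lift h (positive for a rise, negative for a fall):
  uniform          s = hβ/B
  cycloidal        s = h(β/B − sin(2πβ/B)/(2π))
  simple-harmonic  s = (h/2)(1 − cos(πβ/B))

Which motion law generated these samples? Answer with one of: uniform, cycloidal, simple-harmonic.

candidates at β/B = r: uniform s = h·r (linear in β); cycloidal s = h·(r − sin(2πr)/(2π)); simple-harmonic s = (h/2)(1 − cos(πr))
β=40°: printed 2.0000 | uniform 2.0000, cycloidal 1.5323, simple-harmonic 1.7275
β=55°: printed 2.7500 | uniform 2.7500, cycloidal 2.9959, simple-harmonic 2.8911
β=60°: printed 3.0000 | uniform 3.0000, cycloidal 3.4677, simple-harmonic 3.2725
β=75°: printed 3.7500 | uniform 3.7500, cycloidal 4.5458, simple-harmonic 4.2678
β=80°: printed 4.0000 | uniform 4.0000, cycloidal 4.7568, simple-harmonic 4.5225
only one law matches every sample → uniform

uniform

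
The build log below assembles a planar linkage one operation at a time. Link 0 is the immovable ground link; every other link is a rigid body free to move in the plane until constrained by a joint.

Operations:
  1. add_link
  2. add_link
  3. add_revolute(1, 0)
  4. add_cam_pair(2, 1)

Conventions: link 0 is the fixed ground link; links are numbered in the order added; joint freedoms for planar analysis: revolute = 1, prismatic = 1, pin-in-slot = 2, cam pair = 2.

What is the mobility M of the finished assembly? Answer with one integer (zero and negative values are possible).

(L,J1,J2)=(1,0,0); link0 fixed
link1: (2,0,0)
link2: (3,0,0)
R 1-0 [J1]: (3,1,0)
C 2-1 [J2]: (3,1,1)
Grübler: 3·2 − 2·1 − 1 = 3

M = 3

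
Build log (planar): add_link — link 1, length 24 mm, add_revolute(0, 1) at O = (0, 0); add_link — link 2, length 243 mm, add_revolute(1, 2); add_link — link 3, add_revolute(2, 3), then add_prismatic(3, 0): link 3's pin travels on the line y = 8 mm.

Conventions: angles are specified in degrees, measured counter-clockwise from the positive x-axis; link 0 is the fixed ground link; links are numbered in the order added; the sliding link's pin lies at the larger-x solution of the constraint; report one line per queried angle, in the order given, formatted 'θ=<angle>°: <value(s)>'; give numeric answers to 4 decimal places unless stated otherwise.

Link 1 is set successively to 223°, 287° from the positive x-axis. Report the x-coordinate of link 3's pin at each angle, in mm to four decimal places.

geometry: r = 24 mm, L = 243 mm, e = 8 mm
θ=223°: crank pin P = (r cos θ, r sin θ) = (-17.552489, -16.367961)
θ=223°: h = r sin θ − e = -16.367961 − 8 = -24.367961
θ=223°: x = r cos θ + √(L² − h²) = -17.552489 + 241.775107 = 224.222618
θ=287°: crank pin P = (r cos θ, r sin θ) = (7.016921, -22.951314)
θ=287°: h = r sin θ − e = -22.951314 − 8 = -30.951314
θ=287°: x = r cos θ + √(L² − h²) = 7.016921 + 241.020780 = 248.037700

θ=223°: 224.2226
θ=287°: 248.0377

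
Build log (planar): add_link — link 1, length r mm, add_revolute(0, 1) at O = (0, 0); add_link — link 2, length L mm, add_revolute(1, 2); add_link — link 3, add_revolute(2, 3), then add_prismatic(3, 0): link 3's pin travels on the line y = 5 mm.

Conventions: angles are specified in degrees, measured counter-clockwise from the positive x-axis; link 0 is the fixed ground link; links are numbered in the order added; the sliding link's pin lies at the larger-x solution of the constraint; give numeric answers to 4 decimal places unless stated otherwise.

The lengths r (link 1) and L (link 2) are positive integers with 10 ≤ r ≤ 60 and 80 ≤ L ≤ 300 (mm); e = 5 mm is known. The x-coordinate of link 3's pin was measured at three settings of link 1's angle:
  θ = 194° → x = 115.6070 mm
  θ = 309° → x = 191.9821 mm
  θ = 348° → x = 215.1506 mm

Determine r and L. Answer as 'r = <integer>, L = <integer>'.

constraint per measurement: (x − r cos θ)² + (r sin θ − e)² = L²
subtracting the θ₁ and θ₂ equations cancels the r² and L² terms:
r = (x₁² − x₂²) / (2[(x₁cos θ₁ + e sin θ₁) − (x₂cos θ₂ + e sin θ₂)]) = 51.0000 → r = 51
L² = (x₁ − r cos θ₁)² + (r sin θ₁ − e)² = 27556.0024 → L = 166.0000 → L = 166
check at θ₃=348°: x = 215.1506 (printed 215.1506) ✓

r = 51, L = 166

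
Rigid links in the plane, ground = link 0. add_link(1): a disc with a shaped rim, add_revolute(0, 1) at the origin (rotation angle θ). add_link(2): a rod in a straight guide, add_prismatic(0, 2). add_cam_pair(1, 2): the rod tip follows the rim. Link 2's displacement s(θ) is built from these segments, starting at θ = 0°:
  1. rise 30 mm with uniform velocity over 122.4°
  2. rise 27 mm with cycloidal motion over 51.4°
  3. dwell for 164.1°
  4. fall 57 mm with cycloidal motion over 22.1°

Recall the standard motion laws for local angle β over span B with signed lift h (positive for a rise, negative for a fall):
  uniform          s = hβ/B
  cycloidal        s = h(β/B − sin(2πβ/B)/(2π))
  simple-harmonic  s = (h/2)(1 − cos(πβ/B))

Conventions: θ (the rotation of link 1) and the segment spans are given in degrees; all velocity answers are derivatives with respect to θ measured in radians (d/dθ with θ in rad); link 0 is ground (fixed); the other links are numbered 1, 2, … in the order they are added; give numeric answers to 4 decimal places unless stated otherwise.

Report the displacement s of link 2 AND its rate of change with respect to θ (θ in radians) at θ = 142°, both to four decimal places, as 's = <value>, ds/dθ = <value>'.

segment 1 (0° to 122.4°, uniform, h = 30) is passed completely: s = 0.0000 + (30) = 30.0000
θ = 142° falls in segment 2 (122.4° to 173.8°, cycloidal, h = 27): β = 142 − 122.4 = 19.6°, B = 51.4°; Δs = 27·(0.3813 − sin(2π·0.3813)/(2π)) = 7.3802; s = 30.0000 + 7.3802 = 37.3802
velocity in seg [122.4°–173.8°] (cycloidal), θ in radians: β = 19.6° = 0.3421 rad, B = 51.4° = 0.8971 rad; ds/dθ = (h/B)(1 − cos(2πβ/B)) = (27/0.8971)(1 − cos(2π·0.3813)) = 52.207276 mm/rad

s = 37.3802, ds/dθ = 52.2073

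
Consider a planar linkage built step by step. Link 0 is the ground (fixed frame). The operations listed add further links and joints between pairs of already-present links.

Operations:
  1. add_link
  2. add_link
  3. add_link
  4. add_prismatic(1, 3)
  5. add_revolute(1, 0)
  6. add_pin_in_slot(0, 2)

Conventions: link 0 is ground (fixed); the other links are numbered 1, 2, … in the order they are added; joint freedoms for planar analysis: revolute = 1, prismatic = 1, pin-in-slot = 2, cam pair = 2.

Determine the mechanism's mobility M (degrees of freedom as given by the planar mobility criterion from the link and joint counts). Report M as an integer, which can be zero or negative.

(L,J1,J2)=(1,0,0); link0 fixed
link1: (2,0,0)
link2: (3,0,0)
link3: (4,0,0)
P 1-3 [J1]: (4,1,0)
R 1-0 [J1]: (4,2,0)
PS 0-2 [J2]: (4,2,1)
Grübler: 3·3 − 2·2 − 1 = 4

M = 4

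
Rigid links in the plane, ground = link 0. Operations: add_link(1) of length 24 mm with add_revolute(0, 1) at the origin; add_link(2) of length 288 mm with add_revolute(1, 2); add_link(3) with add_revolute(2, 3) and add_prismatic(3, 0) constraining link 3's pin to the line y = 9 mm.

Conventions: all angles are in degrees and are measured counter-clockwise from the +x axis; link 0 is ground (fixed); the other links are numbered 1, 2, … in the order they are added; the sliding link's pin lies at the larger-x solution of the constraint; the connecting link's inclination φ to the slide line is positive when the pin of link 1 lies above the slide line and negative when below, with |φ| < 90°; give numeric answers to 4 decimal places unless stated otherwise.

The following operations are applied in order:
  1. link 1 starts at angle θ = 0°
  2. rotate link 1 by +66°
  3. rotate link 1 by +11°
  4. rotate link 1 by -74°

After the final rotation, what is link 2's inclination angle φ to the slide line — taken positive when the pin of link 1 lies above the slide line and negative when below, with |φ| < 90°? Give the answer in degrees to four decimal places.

geometry: r = 24 mm, L = 288 mm, e = 9 mm; θ starts at 0°
rotate link 1 by +66°: θ ← 0° +66° = 66°
rotate link 1 by +11°: θ ← 66° +11° = 77°
rotate link 1 by -74°: θ ← 77° -74° = 3°
h = r sin θ − e = 1.256063 − 9 = -7.743937
sin φ = h / L = -7.743937 / 288 = -0.02688867
φ = arcsin(-0.02688867) = -1.540793°

-1.5408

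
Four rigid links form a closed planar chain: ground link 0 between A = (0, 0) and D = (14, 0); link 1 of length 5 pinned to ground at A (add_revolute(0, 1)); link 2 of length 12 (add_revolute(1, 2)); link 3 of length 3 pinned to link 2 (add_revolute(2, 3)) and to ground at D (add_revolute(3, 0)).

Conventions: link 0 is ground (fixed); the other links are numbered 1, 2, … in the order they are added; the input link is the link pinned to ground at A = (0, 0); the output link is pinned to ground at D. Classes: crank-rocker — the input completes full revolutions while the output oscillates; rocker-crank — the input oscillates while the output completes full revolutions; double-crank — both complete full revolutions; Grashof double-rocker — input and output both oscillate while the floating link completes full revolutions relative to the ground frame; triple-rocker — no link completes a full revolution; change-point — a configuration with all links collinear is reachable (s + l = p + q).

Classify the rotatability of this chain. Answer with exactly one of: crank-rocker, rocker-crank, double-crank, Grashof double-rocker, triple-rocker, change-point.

lengths: ground=14, input=5, coupler=12, output=3
sorted: s=3 (shortest), l=14 (longest), p+q=17
s + l = 17 vs p + q = 17
s + l = p + q → change-point (collinear configuration reachable)

change-point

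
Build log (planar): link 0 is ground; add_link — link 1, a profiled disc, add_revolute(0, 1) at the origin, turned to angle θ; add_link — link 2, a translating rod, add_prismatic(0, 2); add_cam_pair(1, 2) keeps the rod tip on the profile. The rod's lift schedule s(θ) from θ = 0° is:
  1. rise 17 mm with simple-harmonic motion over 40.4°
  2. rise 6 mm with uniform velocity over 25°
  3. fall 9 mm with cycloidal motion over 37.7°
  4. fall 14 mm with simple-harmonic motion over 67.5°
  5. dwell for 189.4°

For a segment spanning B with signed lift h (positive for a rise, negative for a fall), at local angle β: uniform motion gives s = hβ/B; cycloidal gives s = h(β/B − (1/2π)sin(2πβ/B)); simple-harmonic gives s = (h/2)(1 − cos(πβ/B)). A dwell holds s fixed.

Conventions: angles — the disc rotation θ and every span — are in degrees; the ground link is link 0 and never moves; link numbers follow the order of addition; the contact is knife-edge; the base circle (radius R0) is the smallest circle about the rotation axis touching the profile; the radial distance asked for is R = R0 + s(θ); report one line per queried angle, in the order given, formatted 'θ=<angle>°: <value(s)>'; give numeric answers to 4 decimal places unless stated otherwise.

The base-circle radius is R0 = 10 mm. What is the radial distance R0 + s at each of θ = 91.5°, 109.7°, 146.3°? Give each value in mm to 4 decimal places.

seg 1 [0°–40.4°] simple-harmonic, h=17: full span → s += 17 → s = 17.0000
seg 2 [40.4°–65.4°] uniform, h=6: full span → s += 6 → s = 23.0000
seg 3 [65.4°–103.1°] cycloidal, h=-9: θ=91.5° here. β=26.1, B=37.7. -9·(0.6923 − sin(2π·0.6923)/(2π)) = -7.5701 → s = 15.4299
seg 3 [65.4°–103.1°] cycloidal, h=-9: full span → s += -9 → s = 14.0000
seg 4 [103.1°–170.6°] simple-harmonic, h=-14: θ=109.7° here. β=6.6, B=67.5. -14/2·(1 − cos(π·0.0978)) = -0.3277 → s = 13.6723
seg 4 [103.1°–170.6°] simple-harmonic, h=-14: θ=146.3° here. β=43.2, B=67.5. -14/2·(1 − cos(π·0.6400)) = -9.9805 → s = 4.0195
θ=91.5°: R = R0 + s = 10 + 15.4299 = 25.4299
θ=109.7°: R = R0 + s = 10 + 13.6723 = 23.6723
θ=146.3°: R = R0 + s = 10 + 4.0195 = 14.0195

θ=91.5°: 25.4299
θ=109.7°: 23.6723
θ=146.3°: 14.0195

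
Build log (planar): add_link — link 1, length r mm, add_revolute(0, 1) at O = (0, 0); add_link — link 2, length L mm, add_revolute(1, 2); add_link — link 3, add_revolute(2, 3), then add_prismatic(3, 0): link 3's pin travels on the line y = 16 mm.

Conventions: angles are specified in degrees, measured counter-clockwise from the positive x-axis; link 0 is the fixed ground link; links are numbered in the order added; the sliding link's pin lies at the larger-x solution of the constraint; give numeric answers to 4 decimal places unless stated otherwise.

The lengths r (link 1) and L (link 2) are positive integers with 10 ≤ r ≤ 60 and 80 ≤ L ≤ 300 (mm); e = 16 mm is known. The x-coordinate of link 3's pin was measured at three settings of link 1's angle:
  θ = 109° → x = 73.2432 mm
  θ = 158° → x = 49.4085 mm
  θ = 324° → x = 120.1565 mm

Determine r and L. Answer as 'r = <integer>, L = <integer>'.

constraint per measurement: (x − r cos θ)² + (r sin θ − e)² = L²
subtracting the θ₁ and θ₂ equations cancels the r² and L² terms:
r = (x₁² − x₂²) / (2[(x₁cos θ₁ + e sin θ₁) − (x₂cos θ₂ + e sin θ₂)]) = 46.9999 → r = 47
L² = (x₁ − r cos θ₁)² + (r sin θ₁ − e)² = 8648.9978 → L = 93.0000 → L = 93
check at θ₃=324°: x = 120.1565 (printed 120.1565) ✓

r = 47, L = 93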